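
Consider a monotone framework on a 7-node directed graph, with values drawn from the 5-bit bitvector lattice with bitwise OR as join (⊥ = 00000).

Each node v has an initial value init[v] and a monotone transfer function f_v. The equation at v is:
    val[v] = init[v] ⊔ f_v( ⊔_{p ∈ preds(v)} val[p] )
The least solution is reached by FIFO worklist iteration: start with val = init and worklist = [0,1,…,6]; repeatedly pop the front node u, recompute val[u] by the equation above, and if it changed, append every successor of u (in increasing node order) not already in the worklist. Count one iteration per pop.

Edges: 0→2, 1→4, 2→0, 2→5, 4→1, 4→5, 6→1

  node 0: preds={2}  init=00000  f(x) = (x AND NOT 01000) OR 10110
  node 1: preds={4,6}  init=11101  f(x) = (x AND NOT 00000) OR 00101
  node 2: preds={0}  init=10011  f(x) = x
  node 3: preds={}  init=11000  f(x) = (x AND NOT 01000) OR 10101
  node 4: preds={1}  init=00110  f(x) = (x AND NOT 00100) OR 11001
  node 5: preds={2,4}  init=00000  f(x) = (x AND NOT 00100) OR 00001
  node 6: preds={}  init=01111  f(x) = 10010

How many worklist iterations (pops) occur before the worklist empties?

Worklist (9 pops):
  #1 pop 0: in=10011 → 10111 (was 00000); enqueue []
  #2 pop 1: in=01111 → 11111 (was 11101); enqueue []
  #3 pop 2: in=10111 → 10111 (was 10011); enqueue [0]
  #4 pop 3: in=00000 → 11101 (was 11000); enqueue []
  #5 pop 4: in=11111 → 11111 (was 00110); enqueue [1]
  #6 pop 5: in=11111 → 11011 (was 00000); enqueue []
  #7 pop 6: in=00000 → 11111 (was 01111); enqueue []
  #8 pop 0: in=10111 → 10111 (no change)
  #9 pop 1: in=11111 → 11111 (no change)

Fixpoint:
  val[0] = 10111
  val[1] = 11111
  val[2] = 10111
  val[3] = 11101
  val[4] = 11111
  val[5] = 11011
  val[6] = 11111

9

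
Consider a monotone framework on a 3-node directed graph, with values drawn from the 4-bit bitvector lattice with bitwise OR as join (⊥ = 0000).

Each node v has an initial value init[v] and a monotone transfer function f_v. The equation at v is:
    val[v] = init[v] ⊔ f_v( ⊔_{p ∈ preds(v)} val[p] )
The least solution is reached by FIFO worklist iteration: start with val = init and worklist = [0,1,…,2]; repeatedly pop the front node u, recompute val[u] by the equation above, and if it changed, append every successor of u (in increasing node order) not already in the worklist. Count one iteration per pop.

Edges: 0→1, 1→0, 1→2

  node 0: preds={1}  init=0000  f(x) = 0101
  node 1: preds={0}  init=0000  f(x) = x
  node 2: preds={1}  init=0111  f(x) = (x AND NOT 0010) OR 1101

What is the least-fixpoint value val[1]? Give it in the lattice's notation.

0101

Iteration log — 4 steps:
  step 1. node 0  ⊔preds=0000  new=0101  old=0000  +wl: 
  step 2. node 1  ⊔preds=0101  new=0101  old=0000  +wl: 0
  step 3. node 2  ⊔preds=0101  new=1111  old=0111  +wl: 
  step 4. node 0  ⊔preds=0101  new=0101  stable

Least fixpoint reached:
  node 0: 0101
  node 1: 0101
  node 2: 1111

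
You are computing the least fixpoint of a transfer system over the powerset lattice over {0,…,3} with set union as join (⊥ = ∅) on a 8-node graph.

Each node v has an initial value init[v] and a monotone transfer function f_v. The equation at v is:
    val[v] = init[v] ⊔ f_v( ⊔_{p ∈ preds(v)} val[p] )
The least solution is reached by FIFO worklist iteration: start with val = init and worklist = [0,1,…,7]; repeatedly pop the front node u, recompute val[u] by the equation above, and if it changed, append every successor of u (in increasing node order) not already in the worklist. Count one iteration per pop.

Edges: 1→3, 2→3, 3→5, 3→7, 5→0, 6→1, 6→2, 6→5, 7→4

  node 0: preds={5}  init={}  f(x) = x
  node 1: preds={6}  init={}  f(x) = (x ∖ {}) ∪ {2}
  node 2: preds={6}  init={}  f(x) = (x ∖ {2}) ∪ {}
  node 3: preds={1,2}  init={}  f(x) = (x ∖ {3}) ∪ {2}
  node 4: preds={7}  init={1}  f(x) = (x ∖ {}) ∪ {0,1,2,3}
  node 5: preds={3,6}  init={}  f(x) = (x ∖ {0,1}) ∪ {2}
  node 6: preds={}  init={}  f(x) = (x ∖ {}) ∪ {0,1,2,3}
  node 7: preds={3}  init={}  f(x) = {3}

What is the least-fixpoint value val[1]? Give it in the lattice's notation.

Iteration log — 17 steps:
  step 1. node 0  ⊔preds={}  new={}  stable
  step 2. node 1  ⊔preds={}  new={2}  old={}  +wl: 
  step 3. node 2  ⊔preds={}  new={}  stable
  step 4. node 3  ⊔preds={2}  new={2}  old={}  +wl: 
  step 5. node 4  ⊔preds={}  new={0,1,2,3}  old={1}  +wl: 
  step 6. node 5  ⊔preds={2}  new={2}  old={}  +wl: 0
  step 7. node 6  ⊔preds={}  new={0,1,2,3}  old={}  +wl: 1,2,5
  step 8. node 7  ⊔preds={2}  new={3}  old={}  +wl: 4
  step 9. node 0  ⊔preds={2}  new={2}  old={}  +wl: 
  step 10. node 1  ⊔preds={0,1,2,3}  new={0,1,2,3}  old={2}  +wl: 3
  step 11. node 2  ⊔preds={0,1,2,3}  new={0,1,3}  old={}  +wl: 
  step 12. node 5  ⊔preds={0,1,2,3}  new={2,3}  old={2}  +wl: 0
  step 13. node 4  ⊔preds={3}  new={0,1,2,3}  stable
  step 14. node 3  ⊔preds={0,1,2,3}  new={0,1,2}  old={2}  +wl: 5,7
  step 15. node 0  ⊔preds={2,3}  new={2,3}  old={2}  +wl: 
  step 16. node 5  ⊔preds={0,1,2,3}  new={2,3}  stable
  step 17. node 7  ⊔preds={0,1,2}  new={3}  stable

Least fixpoint reached:
  node 0: {2,3}
  node 1: {0,1,2,3}
  node 2: {0,1,3}
  node 3: {0,1,2}
  node 4: {0,1,2,3}
  node 5: {2,3}
  node 6: {0,1,2,3}
  node 7: {3}

{0,1,2,3}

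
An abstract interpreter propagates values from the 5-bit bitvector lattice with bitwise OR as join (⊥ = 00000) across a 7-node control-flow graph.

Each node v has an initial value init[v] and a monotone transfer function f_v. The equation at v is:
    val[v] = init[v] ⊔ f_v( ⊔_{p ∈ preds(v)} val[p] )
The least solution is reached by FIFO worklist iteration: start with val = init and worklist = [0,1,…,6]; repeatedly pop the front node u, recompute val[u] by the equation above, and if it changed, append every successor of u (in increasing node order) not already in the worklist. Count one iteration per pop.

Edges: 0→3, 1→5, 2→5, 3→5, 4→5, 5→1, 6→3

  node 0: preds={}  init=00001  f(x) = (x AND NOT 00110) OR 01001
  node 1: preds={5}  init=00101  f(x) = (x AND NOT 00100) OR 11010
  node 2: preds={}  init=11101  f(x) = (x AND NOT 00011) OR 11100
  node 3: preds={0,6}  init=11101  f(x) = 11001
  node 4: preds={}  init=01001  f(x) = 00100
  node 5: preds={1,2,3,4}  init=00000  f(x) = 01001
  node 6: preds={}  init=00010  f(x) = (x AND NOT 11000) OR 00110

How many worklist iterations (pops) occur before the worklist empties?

Worklist (9 pops):
  #1 pop 0: in=00000 → 01001 (was 00001); enqueue []
  #2 pop 1: in=00000 → 11111 (was 00101); enqueue []
  #3 pop 2: in=00000 → 11101 (no change)
  #4 pop 3: in=01011 → 11101 (no change)
  #5 pop 4: in=00000 → 01101 (was 01001); enqueue []
  #6 pop 5: in=11111 → 01001 (was 00000); enqueue [1]
  #7 pop 6: in=00000 → 00110 (was 00010); enqueue [3]
  #8 pop 1: in=01001 → 11111 (no change)
  #9 pop 3: in=01111 → 11101 (no change)

Fixpoint:
  val[0] = 01001
  val[1] = 11111
  val[2] = 11101
  val[3] = 11101
  val[4] = 01101
  val[5] = 01001
  val[6] = 00110

9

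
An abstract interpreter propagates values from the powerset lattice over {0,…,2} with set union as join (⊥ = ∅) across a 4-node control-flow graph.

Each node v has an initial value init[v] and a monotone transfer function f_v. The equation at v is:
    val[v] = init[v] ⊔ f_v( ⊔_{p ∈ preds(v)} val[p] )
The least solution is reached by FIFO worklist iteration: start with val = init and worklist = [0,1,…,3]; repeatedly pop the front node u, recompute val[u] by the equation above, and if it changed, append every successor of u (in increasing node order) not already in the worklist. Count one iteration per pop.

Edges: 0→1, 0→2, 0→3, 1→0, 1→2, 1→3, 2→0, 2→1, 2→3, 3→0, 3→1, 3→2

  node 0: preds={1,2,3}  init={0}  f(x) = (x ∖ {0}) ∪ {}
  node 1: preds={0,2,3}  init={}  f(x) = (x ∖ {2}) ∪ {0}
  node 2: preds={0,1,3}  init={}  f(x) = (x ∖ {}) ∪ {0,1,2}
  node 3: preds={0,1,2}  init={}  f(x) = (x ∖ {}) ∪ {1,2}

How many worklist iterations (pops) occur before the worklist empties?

9

Trace (9 dequeues):
  [1] u=0 | in {} | out {0} | ==
  [2] u=1 | in {0} | out {0} | prev {} | push {0}
  [3] u=2 | in {0} | out {0,1,2} | prev {} | push {1}
  [4] u=3 | in {0,1,2} | out {0,1,2} | prev {} | push {2}
  [5] u=0 | in {0,1,2} | out {0,1,2} | prev {0} | push {3}
  [6] u=1 | in {0,1,2} | out {0,1} | prev {0} | push {0}
  [7] u=2 | in {0,1,2} | out {0,1,2} | ==
  [8] u=3 | in {0,1,2} | out {0,1,2} | ==
  [9] u=0 | in {0,1,2} | out {0,1,2} | ==

Converged values:
  [0] {0,1,2}
  [1] {0,1}
  [2] {0,1,2}
  [3] {0,1,2}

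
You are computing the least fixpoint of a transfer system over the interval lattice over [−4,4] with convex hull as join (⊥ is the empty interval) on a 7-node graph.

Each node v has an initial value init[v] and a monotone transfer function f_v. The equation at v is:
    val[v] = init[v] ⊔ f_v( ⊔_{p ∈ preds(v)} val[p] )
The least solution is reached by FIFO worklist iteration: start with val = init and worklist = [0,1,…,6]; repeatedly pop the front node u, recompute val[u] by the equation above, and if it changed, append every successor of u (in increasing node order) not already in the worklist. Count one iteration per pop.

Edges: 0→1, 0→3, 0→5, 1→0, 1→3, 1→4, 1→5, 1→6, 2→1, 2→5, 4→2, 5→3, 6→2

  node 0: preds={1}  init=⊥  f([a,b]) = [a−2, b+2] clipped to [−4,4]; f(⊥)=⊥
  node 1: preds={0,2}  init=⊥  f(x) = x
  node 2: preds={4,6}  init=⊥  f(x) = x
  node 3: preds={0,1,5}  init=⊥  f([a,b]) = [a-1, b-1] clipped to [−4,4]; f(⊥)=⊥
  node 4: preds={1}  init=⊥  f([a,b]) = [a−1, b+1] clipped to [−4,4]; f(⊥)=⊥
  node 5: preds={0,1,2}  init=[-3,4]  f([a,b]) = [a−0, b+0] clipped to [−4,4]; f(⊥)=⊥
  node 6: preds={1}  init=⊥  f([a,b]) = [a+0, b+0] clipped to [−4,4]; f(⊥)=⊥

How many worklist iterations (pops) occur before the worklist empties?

Trace (7 dequeues):
  [1] u=0 | in ⊥ | out ⊥ | ==
  [2] u=1 | in ⊥ | out ⊥ | ==
  [3] u=2 | in ⊥ | out ⊥ | ==
  [4] u=3 | in [-3,4] | out [-4,3] | prev ⊥ | push {}
  [5] u=4 | in ⊥ | out ⊥ | ==
  [6] u=5 | in ⊥ | out [-3,4] | ==
  [7] u=6 | in ⊥ | out ⊥ | ==

Converged values:
  [0] ⊥
  [1] ⊥
  [2] ⊥
  [3] [-4,3]
  [4] ⊥
  [5] [-3,4]
  [6] ⊥

7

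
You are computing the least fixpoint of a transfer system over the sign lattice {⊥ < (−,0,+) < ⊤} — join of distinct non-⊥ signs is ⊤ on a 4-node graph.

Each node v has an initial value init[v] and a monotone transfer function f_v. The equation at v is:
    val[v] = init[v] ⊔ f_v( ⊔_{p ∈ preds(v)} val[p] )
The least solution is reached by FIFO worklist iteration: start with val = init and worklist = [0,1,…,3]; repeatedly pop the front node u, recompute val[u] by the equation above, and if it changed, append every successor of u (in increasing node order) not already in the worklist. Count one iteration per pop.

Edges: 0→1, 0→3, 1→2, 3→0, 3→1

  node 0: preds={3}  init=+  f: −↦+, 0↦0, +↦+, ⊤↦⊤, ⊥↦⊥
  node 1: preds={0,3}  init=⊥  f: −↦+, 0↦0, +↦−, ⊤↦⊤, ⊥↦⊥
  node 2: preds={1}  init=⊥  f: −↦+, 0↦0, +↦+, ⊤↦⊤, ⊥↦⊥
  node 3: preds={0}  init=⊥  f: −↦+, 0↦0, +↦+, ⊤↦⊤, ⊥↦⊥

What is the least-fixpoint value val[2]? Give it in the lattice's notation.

+

Trace (6 dequeues):
  [1] u=0 | in ⊥ | out + | ==
  [2] u=1 | in + | out − | prev ⊥ | push {}
  [3] u=2 | in − | out + | prev ⊥ | push {}
  [4] u=3 | in + | out + | prev ⊥ | push {0,1}
  [5] u=0 | in + | out + | ==
  [6] u=1 | in + | out − | ==

Converged values:
  [0] +
  [1] −
  [2] +
  [3] +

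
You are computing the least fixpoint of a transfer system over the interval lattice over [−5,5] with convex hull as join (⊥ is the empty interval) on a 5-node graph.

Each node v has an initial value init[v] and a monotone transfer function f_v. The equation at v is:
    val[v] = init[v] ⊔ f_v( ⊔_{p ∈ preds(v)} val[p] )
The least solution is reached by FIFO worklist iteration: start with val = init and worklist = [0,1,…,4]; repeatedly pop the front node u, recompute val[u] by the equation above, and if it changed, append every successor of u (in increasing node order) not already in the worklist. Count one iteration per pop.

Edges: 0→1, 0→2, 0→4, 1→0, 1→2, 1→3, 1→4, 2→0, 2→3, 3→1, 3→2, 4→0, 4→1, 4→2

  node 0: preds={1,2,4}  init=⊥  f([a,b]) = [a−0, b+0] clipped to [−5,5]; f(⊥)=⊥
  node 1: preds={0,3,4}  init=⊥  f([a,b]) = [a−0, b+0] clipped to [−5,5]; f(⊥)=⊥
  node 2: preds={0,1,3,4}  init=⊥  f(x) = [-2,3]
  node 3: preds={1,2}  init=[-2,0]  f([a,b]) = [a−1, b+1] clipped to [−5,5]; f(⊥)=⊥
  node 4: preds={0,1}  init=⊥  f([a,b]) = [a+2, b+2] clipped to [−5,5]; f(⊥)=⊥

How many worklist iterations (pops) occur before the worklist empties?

Worklist (24 pops):
  #1 pop 0: in=⊥ → ⊥ (no change)
  #2 pop 1: in=[-2,0] → [-2,0] (was ⊥); enqueue [0]
  #3 pop 2: in=[-2,0] → [-2,3] (was ⊥); enqueue []
  #4 pop 3: in=[-2,3] → [-3,4] (was [-2,0]); enqueue [1,2]
  #5 pop 4: in=[-2,0] → [0,2] (was ⊥); enqueue []
  #6 pop 0: in=[-2,3] → [-2,3] (was ⊥); enqueue [4]
  #7 pop 1: in=[-3,4] → [-3,4] (was [-2,0]); enqueue [0,3]
  #8 pop 2: in=[-3,4] → [-2,3] (no change)
  #9 pop 4: in=[-3,4] → [-1,5] (was [0,2]); enqueue [1,2]
  #10 pop 0: in=[-3,5] → [-3,5] (was [-2,3]); enqueue [4]
  #11 pop 3: in=[-3,4] → [-4,5] (was [-3,4]); enqueue []
  #12 pop 1: in=[-4,5] → [-4,5] (was [-3,4]); enqueue [0,3]
  #13 pop 2: in=[-4,5] → [-2,3] (no change)
  #14 pop 4: in=[-4,5] → [-2,5] (was [-1,5]); enqueue [1,2]
  #15 pop 0: in=[-4,5] → [-4,5] (was [-3,5]); enqueue [4]
  #16 pop 3: in=[-4,5] → [-5,5] (was [-4,5]); enqueue []
  #17 pop 1: in=[-5,5] → [-5,5] (was [-4,5]); enqueue [0,3]
  #18 pop 2: in=[-5,5] → [-2,3] (no change)
  #19 pop 4: in=[-5,5] → [-3,5] (was [-2,5]); enqueue [1,2]
  #20 pop 0: in=[-5,5] → [-5,5] (was [-4,5]); enqueue [4]
  #21 pop 3: in=[-5,5] → [-5,5] (no change)
  #22 pop 1: in=[-5,5] → [-5,5] (no change)
  #23 pop 2: in=[-5,5] → [-2,3] (no change)
  #24 pop 4: in=[-5,5] → [-3,5] (no change)

Fixpoint:
  val[0] = [-5,5]
  val[1] = [-5,5]
  val[2] = [-2,3]
  val[3] = [-5,5]
  val[4] = [-3,5]

24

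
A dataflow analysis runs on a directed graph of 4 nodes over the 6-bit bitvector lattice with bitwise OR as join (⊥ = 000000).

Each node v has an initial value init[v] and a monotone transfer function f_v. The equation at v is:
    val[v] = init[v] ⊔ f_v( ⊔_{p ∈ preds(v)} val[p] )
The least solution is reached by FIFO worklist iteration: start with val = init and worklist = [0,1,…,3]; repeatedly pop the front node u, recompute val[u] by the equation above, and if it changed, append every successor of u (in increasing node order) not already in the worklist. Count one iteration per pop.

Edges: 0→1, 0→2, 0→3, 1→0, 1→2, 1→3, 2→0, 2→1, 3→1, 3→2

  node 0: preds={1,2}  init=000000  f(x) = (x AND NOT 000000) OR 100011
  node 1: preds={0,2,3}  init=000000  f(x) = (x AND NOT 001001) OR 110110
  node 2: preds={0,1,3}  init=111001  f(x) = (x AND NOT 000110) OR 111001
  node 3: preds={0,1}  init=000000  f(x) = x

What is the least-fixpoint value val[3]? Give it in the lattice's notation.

111111

Iteration log — 8 steps:
  step 1. node 0  ⊔preds=111001  new=111011  old=000000  +wl: 
  step 2. node 1  ⊔preds=111011  new=110110  old=000000  +wl: 0
  step 3. node 2  ⊔preds=111111  new=111001  stable
  step 4. node 3  ⊔preds=111111  new=111111  old=000000  +wl: 1,2
  step 5. node 0  ⊔preds=111111  new=111111  old=111011  +wl: 3
  step 6. node 1  ⊔preds=111111  new=110110  stable
  step 7. node 2  ⊔preds=111111  new=111001  stable
  step 8. node 3  ⊔preds=111111  new=111111  stable

Least fixpoint reached:
  node 0: 111111
  node 1: 110110
  node 2: 111001
  node 3: 111111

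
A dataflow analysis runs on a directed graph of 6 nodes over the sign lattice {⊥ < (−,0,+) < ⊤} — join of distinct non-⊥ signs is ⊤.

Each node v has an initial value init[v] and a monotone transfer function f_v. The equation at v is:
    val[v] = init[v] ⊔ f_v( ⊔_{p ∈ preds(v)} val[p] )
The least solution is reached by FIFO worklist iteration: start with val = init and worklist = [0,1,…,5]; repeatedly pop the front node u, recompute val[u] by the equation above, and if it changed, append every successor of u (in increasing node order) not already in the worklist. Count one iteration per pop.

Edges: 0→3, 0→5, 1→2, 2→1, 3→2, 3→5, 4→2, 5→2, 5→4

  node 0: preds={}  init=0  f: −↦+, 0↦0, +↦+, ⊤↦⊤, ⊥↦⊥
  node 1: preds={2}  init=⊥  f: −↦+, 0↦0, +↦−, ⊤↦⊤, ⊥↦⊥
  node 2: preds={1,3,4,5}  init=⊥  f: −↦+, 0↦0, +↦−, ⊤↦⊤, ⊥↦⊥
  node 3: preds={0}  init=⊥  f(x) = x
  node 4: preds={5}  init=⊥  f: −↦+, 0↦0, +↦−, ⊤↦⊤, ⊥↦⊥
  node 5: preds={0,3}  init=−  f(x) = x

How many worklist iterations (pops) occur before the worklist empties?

Worklist (11 pops):
  #1 pop 0: in=⊥ → 0 (no change)
  #2 pop 1: in=⊥ → ⊥ (no change)
  #3 pop 2: in=− → + (was ⊥); enqueue [1]
  #4 pop 3: in=0 → 0 (was ⊥); enqueue [2]
  #5 pop 4: in=− → + (was ⊥); enqueue []
  #6 pop 5: in=0 → ⊤ (was −); enqueue [4]
  #7 pop 1: in=+ → − (was ⊥); enqueue []
  #8 pop 2: in=⊤ → ⊤ (was +); enqueue [1]
  #9 pop 4: in=⊤ → ⊤ (was +); enqueue [2]
  #10 pop 1: in=⊤ → ⊤ (was −); enqueue []
  #11 pop 2: in=⊤ → ⊤ (no change)

Fixpoint:
  val[0] = 0
  val[1] = ⊤
  val[2] = ⊤
  val[3] = 0
  val[4] = ⊤
  val[5] = ⊤

11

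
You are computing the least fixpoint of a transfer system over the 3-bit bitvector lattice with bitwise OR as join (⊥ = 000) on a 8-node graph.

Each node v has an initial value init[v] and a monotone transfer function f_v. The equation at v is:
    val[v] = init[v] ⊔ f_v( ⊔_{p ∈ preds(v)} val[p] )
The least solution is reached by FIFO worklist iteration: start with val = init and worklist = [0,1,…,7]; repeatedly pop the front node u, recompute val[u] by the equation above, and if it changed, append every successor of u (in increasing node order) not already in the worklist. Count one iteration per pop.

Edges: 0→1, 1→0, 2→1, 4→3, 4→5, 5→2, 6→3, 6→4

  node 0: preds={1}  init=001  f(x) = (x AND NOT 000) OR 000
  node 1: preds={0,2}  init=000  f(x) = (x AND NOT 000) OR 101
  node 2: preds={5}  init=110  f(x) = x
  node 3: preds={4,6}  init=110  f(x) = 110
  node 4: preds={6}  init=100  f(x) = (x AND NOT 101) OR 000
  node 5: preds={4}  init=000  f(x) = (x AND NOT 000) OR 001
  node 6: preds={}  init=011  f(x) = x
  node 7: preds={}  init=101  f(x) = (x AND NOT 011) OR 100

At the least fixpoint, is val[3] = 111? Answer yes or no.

Trace (12 dequeues):
  [1] u=0 | in 000 | out 001 | ==
  [2] u=1 | in 111 | out 111 | prev 000 | push {0}
  [3] u=2 | in 000 | out 110 | ==
  [4] u=3 | in 111 | out 110 | ==
  [5] u=4 | in 011 | out 110 | prev 100 | push {3}
  [6] u=5 | in 110 | out 111 | prev 000 | push {2}
  [7] u=6 | in 000 | out 011 | ==
  [8] u=7 | in 000 | out 101 | ==
  [9] u=0 | in 111 | out 111 | prev 001 | push {1}
  [10] u=3 | in 111 | out 110 | ==
  [11] u=2 | in 111 | out 111 | prev 110 | push {}
  [12] u=1 | in 111 | out 111 | ==

Converged values:
  [0] 111
  [1] 111
  [2] 111
  [3] 110
  [4] 110
  [5] 111
  [6] 011
  [7] 101

no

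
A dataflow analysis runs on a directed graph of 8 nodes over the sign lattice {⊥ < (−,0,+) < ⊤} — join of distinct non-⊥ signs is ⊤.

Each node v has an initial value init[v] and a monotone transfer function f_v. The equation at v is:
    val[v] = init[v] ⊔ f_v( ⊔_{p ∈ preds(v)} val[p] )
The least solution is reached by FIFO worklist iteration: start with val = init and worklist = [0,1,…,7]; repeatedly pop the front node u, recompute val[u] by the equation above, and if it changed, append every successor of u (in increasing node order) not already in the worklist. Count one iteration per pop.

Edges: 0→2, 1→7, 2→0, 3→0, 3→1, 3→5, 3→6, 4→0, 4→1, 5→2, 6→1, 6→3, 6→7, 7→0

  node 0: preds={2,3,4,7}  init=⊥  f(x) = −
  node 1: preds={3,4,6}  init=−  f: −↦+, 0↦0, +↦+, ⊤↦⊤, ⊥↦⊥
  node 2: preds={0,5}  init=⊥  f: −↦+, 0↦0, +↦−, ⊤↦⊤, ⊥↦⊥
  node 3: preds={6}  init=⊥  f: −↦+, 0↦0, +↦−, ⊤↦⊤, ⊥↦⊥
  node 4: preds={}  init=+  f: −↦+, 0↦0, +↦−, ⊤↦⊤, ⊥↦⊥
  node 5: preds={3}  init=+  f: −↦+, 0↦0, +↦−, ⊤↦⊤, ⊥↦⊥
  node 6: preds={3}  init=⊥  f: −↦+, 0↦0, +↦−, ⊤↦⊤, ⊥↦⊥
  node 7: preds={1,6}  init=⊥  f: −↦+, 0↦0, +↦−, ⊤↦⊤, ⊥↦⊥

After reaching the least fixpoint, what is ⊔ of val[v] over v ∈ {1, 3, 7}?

Trace (9 dequeues):
  [1] u=0 | in + | out − | prev ⊥ | push {}
  [2] u=1 | in + | out ⊤ | prev − | push {}
  [3] u=2 | in ⊤ | out ⊤ | prev ⊥ | push {0}
  [4] u=3 | in ⊥ | out ⊥ | ==
  [5] u=4 | in ⊥ | out + | ==
  [6] u=5 | in ⊥ | out + | ==
  [7] u=6 | in ⊥ | out ⊥ | ==
  [8] u=7 | in ⊤ | out ⊤ | prev ⊥ | push {}
  [9] u=0 | in ⊤ | out − | ==

Converged values:
  [0] −
  [1] ⊤
  [2] ⊤
  [3] ⊥
  [4] +
  [5] +
  [6] ⊥
  [7] ⊤

⊤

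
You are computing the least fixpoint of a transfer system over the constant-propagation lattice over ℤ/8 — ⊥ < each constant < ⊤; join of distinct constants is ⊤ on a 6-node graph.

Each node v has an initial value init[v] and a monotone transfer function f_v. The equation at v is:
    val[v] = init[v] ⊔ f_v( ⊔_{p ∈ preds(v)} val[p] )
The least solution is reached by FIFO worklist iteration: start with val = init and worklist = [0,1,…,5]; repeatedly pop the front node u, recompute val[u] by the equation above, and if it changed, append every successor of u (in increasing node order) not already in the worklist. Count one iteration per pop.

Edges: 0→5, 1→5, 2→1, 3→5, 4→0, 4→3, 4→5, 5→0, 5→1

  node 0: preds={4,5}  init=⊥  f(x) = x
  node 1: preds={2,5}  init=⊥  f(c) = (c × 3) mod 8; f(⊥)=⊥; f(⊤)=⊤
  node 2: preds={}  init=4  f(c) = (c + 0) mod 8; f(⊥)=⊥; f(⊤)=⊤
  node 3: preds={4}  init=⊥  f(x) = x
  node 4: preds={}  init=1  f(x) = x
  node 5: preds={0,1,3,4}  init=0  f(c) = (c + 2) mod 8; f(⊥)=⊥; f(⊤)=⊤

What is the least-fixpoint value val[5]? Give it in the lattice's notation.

⊤

Worklist (8 pops):
  #1 pop 0: in=⊤ → ⊤ (was ⊥); enqueue []
  #2 pop 1: in=⊤ → ⊤ (was ⊥); enqueue []
  #3 pop 2: in=⊥ → 4 (no change)
  #4 pop 3: in=1 → 1 (was ⊥); enqueue []
  #5 pop 4: in=⊥ → 1 (no change)
  #6 pop 5: in=⊤ → ⊤ (was 0); enqueue [0,1]
  #7 pop 0: in=⊤ → ⊤ (no change)
  #8 pop 1: in=⊤ → ⊤ (no change)

Fixpoint:
  val[0] = ⊤
  val[1] = ⊤
  val[2] = 4
  val[3] = 1
  val[4] = 1
  val[5] = ⊤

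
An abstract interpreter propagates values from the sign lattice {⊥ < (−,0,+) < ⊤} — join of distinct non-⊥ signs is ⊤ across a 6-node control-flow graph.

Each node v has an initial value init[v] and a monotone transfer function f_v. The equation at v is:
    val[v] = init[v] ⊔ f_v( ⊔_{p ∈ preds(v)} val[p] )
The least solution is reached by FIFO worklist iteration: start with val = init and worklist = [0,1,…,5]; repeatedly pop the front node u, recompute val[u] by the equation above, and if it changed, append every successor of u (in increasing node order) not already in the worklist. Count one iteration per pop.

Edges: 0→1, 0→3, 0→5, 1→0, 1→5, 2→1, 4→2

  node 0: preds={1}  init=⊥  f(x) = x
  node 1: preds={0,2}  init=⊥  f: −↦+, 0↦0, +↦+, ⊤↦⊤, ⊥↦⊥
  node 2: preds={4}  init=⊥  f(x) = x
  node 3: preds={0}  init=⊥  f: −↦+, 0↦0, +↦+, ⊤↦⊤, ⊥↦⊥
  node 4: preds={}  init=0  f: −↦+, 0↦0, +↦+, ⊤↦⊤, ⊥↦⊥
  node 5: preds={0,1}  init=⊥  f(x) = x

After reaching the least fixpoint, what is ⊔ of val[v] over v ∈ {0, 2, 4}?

Iteration log — 11 steps:
  step 1. node 0  ⊔preds=⊥  new=⊥  stable
  step 2. node 1  ⊔preds=⊥  new=⊥  stable
  step 3. node 2  ⊔preds=0  new=0  old=⊥  +wl: 1
  step 4. node 3  ⊔preds=⊥  new=⊥  stable
  step 5. node 4  ⊔preds=⊥  new=0  stable
  step 6. node 5  ⊔preds=⊥  new=⊥  stable
  step 7. node 1  ⊔preds=0  new=0  old=⊥  +wl: 0,5
  step 8. node 0  ⊔preds=0  new=0  old=⊥  +wl: 1,3
  step 9. node 5  ⊔preds=0  new=0  old=⊥  +wl: 
  step 10. node 1  ⊔preds=0  new=0  stable
  step 11. node 3  ⊔preds=0  new=0  old=⊥  +wl: 

Least fixpoint reached:
  node 0: 0
  node 1: 0
  node 2: 0
  node 3: 0
  node 4: 0
  node 5: 0

0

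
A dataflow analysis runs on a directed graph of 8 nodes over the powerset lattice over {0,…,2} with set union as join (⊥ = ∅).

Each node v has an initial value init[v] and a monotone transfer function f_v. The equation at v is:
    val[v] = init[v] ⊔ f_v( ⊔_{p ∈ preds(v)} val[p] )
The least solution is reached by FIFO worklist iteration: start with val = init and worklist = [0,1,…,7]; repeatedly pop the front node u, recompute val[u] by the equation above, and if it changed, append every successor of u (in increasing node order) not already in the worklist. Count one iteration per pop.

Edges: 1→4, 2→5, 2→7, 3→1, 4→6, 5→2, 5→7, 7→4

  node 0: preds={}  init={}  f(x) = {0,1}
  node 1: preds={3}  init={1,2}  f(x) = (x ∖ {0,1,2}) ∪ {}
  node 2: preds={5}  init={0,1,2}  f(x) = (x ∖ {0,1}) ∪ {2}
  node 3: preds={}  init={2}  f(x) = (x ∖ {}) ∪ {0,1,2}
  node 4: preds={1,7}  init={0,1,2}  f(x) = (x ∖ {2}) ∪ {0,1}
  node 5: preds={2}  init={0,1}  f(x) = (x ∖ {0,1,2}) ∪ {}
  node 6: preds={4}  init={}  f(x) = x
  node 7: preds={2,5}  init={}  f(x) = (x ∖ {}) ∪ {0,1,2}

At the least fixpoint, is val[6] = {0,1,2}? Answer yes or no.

Worklist (10 pops):
  #1 pop 0: in={} → {0,1} (was {}); enqueue []
  #2 pop 1: in={2} → {1,2} (no change)
  #3 pop 2: in={0,1} → {0,1,2} (no change)
  #4 pop 3: in={} → {0,1,2} (was {2}); enqueue [1]
  #5 pop 4: in={1,2} → {0,1,2} (no change)
  #6 pop 5: in={0,1,2} → {0,1} (no change)
  #7 pop 6: in={0,1,2} → {0,1,2} (was {}); enqueue []
  #8 pop 7: in={0,1,2} → {0,1,2} (was {}); enqueue [4]
  #9 pop 1: in={0,1,2} → {1,2} (no change)
  #10 pop 4: in={0,1,2} → {0,1,2} (no change)

Fixpoint:
  val[0] = {0,1}
  val[1] = {1,2}
  val[2] = {0,1,2}
  val[3] = {0,1,2}
  val[4] = {0,1,2}
  val[5] = {0,1}
  val[6] = {0,1,2}
  val[7] = {0,1,2}

yes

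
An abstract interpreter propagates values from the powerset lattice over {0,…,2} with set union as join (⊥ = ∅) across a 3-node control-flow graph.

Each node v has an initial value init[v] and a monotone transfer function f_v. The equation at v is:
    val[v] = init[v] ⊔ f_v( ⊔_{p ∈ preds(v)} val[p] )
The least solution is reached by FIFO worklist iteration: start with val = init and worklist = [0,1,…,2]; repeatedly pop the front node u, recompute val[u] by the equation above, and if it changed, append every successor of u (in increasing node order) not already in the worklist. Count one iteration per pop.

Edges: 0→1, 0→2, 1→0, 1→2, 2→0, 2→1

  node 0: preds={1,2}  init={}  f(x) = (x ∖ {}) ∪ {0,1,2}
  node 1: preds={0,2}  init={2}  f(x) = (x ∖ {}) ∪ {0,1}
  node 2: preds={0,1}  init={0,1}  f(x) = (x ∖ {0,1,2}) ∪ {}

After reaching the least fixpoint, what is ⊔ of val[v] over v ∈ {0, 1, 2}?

Worklist (4 pops):
  #1 pop 0: in={0,1,2} → {0,1,2} (was {}); enqueue []
  #2 pop 1: in={0,1,2} → {0,1,2} (was {2}); enqueue [0]
  #3 pop 2: in={0,1,2} → {0,1} (no change)
  #4 pop 0: in={0,1,2} → {0,1,2} (no change)

Fixpoint:
  val[0] = {0,1,2}
  val[1] = {0,1,2}
  val[2] = {0,1}

{0,1,2}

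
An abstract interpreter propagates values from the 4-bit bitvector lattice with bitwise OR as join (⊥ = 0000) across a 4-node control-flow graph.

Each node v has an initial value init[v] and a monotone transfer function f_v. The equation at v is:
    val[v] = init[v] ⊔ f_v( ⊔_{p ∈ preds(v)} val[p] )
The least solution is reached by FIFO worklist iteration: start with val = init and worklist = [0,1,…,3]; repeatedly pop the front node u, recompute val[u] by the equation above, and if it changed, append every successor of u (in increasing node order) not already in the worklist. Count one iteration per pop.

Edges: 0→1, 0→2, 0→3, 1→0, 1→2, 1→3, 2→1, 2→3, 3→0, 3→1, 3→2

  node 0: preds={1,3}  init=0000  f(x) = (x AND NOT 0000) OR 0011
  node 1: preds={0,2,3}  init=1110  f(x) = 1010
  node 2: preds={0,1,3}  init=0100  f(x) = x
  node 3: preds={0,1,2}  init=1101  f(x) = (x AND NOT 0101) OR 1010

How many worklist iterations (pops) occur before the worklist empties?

7

Trace (7 dequeues):
  [1] u=0 | in 1111 | out 1111 | prev 0000 | push {}
  [2] u=1 | in 1111 | out 1110 | ==
  [3] u=2 | in 1111 | out 1111 | prev 0100 | push {1}
  [4] u=3 | in 1111 | out 1111 | prev 1101 | push {0,2}
  [5] u=1 | in 1111 | out 1110 | ==
  [6] u=0 | in 1111 | out 1111 | ==
  [7] u=2 | in 1111 | out 1111 | ==

Converged values:
  [0] 1111
  [1] 1110
  [2] 1111
  [3] 1111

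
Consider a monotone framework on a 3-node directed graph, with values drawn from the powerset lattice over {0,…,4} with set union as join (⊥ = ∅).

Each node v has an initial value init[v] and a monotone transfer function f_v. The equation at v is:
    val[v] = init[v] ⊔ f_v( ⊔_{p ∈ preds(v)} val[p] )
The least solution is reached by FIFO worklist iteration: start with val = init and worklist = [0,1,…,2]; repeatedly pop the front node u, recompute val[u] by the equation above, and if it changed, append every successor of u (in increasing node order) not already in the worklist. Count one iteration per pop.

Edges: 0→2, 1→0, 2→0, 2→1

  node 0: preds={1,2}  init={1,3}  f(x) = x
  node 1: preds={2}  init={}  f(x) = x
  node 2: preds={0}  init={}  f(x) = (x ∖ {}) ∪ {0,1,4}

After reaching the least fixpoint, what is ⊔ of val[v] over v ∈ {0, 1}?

Worklist (7 pops):
  #1 pop 0: in={} → {1,3} (no change)
  #2 pop 1: in={} → {} (no change)
  #3 pop 2: in={1,3} → {0,1,3,4} (was {}); enqueue [0,1]
  #4 pop 0: in={0,1,3,4} → {0,1,3,4} (was {1,3}); enqueue [2]
  #5 pop 1: in={0,1,3,4} → {0,1,3,4} (was {}); enqueue [0]
  #6 pop 2: in={0,1,3,4} → {0,1,3,4} (no change)
  #7 pop 0: in={0,1,3,4} → {0,1,3,4} (no change)

Fixpoint:
  val[0] = {0,1,3,4}
  val[1] = {0,1,3,4}
  val[2] = {0,1,3,4}

{0,1,3,4}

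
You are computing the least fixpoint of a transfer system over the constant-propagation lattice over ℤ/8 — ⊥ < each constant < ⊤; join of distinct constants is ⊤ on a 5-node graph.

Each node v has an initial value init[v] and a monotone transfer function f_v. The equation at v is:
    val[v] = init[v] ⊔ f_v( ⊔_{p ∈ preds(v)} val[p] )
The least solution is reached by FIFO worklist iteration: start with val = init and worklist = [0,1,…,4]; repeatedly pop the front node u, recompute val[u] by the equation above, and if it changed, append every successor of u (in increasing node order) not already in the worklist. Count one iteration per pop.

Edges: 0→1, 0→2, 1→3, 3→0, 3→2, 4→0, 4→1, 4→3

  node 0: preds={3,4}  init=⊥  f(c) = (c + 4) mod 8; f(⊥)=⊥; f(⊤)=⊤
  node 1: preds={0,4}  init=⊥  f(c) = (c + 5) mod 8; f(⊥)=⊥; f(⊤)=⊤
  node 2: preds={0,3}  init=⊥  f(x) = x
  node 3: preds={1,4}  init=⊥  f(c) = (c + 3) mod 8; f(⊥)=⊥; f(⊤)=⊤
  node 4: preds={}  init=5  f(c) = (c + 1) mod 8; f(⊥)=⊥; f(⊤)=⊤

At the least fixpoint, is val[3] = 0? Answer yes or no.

no

Worklist (8 pops):
  #1 pop 0: in=5 → 1 (was ⊥); enqueue []
  #2 pop 1: in=⊤ → ⊤ (was ⊥); enqueue []
  #3 pop 2: in=1 → 1 (was ⊥); enqueue []
  #4 pop 3: in=⊤ → ⊤ (was ⊥); enqueue [0,2]
  #5 pop 4: in=⊥ → 5 (no change)
  #6 pop 0: in=⊤ → ⊤ (was 1); enqueue [1]
  #7 pop 2: in=⊤ → ⊤ (was 1); enqueue []
  #8 pop 1: in=⊤ → ⊤ (no change)

Fixpoint:
  val[0] = ⊤
  val[1] = ⊤
  val[2] = ⊤
  val[3] = ⊤
  val[4] = 5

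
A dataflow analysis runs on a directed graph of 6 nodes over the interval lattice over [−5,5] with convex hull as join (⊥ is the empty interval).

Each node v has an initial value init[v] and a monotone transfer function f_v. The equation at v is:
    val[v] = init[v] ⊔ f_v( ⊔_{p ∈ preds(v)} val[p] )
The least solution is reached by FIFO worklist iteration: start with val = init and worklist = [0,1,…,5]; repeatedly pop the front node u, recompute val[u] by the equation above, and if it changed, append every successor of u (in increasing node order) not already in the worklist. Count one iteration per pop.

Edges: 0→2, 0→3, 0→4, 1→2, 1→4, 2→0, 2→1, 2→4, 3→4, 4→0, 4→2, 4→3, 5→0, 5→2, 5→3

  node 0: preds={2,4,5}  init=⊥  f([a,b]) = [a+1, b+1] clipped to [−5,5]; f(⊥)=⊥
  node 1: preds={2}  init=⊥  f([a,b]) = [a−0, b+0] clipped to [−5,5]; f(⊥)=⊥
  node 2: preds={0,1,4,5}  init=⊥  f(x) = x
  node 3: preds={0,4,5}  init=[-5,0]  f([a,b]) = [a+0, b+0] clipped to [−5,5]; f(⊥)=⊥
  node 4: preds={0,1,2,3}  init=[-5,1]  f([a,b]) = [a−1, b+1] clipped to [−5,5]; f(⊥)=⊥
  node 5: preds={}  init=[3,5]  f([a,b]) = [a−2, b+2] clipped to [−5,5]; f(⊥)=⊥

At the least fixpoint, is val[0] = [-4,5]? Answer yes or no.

yes

Worklist (11 pops):
  #1 pop 0: in=[-5,5] → [-4,5] (was ⊥); enqueue []
  #2 pop 1: in=⊥ → ⊥ (no change)
  #3 pop 2: in=[-5,5] → [-5,5] (was ⊥); enqueue [0,1]
  #4 pop 3: in=[-5,5] → [-5,5] (was [-5,0]); enqueue []
  #5 pop 4: in=[-5,5] → [-5,5] (was [-5,1]); enqueue [2,3]
  #6 pop 5: in=⊥ → [3,5] (no change)
  #7 pop 0: in=[-5,5] → [-4,5] (no change)
  #8 pop 1: in=[-5,5] → [-5,5] (was ⊥); enqueue [4]
  #9 pop 2: in=[-5,5] → [-5,5] (no change)
  #10 pop 3: in=[-5,5] → [-5,5] (no change)
  #11 pop 4: in=[-5,5] → [-5,5] (no change)

Fixpoint:
  val[0] = [-4,5]
  val[1] = [-5,5]
  val[2] = [-5,5]
  val[3] = [-5,5]
  val[4] = [-5,5]
  val[5] = [3,5]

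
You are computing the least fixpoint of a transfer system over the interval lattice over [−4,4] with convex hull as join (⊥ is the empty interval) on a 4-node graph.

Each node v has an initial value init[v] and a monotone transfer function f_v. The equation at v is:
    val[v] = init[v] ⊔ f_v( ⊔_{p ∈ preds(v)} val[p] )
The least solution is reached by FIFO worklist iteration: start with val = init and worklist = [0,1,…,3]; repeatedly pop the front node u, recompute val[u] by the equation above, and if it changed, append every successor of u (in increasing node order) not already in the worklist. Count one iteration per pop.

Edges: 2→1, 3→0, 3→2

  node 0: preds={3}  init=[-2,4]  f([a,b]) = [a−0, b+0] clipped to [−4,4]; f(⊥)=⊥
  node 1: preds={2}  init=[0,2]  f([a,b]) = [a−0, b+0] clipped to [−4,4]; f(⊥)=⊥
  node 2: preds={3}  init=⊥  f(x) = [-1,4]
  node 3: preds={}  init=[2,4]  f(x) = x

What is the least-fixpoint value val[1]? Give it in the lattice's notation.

[-1,4]

Iteration log — 5 steps:
  step 1. node 0  ⊔preds=[2,4]  new=[-2,4]  stable
  step 2. node 1  ⊔preds=⊥  new=[0,2]  stable
  step 3. node 2  ⊔preds=[2,4]  new=[-1,4]  old=⊥  +wl: 1
  step 4. node 3  ⊔preds=⊥  new=[2,4]  stable
  step 5. node 1  ⊔preds=[-1,4]  new=[-1,4]  old=[0,2]  +wl: 

Least fixpoint reached:
  node 0: [-2,4]
  node 1: [-1,4]
  node 2: [-1,4]
  node 3: [2,4]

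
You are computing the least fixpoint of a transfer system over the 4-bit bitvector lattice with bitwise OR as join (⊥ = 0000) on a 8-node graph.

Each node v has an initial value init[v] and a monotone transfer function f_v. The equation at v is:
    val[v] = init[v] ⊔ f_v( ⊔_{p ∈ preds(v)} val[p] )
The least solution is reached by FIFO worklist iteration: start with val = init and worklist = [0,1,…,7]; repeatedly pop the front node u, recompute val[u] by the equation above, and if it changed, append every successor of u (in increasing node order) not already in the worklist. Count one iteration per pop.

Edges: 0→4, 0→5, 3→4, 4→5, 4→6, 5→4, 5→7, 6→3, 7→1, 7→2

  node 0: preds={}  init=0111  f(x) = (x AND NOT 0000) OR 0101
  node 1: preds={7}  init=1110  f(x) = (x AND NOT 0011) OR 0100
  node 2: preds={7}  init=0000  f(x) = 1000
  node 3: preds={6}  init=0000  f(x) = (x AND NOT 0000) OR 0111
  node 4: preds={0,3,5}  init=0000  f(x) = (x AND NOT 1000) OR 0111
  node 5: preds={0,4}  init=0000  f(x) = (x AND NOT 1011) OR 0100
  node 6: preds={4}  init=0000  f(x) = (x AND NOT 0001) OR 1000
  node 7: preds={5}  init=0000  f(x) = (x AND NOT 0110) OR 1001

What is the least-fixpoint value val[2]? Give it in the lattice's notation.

1000

Worklist (13 pops):
  #1 pop 0: in=0000 → 0111 (no change)
  #2 pop 1: in=0000 → 1110 (no change)
  #3 pop 2: in=0000 → 1000 (was 0000); enqueue []
  #4 pop 3: in=0000 → 0111 (was 0000); enqueue []
  #5 pop 4: in=0111 → 0111 (was 0000); enqueue []
  #6 pop 5: in=0111 → 0100 (was 0000); enqueue [4]
  #7 pop 6: in=0111 → 1110 (was 0000); enqueue [3]
  #8 pop 7: in=0100 → 1001 (was 0000); enqueue [1,2]
  #9 pop 4: in=0111 → 0111 (no change)
  #10 pop 3: in=1110 → 1111 (was 0111); enqueue [4]
  #11 pop 1: in=1001 → 1110 (no change)
  #12 pop 2: in=1001 → 1000 (no change)
  #13 pop 4: in=1111 → 0111 (no change)

Fixpoint:
  val[0] = 0111
  val[1] = 1110
  val[2] = 1000
  val[3] = 1111
  val[4] = 0111
  val[5] = 0100
  val[6] = 1110
  val[7] = 1001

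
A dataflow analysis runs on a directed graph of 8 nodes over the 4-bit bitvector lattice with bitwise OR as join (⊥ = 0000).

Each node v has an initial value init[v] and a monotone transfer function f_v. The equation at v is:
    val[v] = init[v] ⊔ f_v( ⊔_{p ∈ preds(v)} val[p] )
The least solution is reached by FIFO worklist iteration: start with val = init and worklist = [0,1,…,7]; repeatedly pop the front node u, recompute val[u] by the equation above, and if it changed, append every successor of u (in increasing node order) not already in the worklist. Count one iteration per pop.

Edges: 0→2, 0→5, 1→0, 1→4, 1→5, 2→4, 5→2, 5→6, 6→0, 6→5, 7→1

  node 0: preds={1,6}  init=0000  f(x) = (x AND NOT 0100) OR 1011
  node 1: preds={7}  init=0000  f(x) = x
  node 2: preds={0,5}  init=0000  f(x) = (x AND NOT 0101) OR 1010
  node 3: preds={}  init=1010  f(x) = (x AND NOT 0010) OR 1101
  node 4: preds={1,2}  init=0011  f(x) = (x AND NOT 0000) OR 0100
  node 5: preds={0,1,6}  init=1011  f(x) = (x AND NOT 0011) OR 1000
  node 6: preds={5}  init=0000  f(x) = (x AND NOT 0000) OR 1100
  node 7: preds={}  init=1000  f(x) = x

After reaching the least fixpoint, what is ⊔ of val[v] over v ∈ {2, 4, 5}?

1111

Iteration log — 12 steps:
  step 1. node 0  ⊔preds=0000  new=1011  old=0000  +wl: 
  step 2. node 1  ⊔preds=1000  new=1000  old=0000  +wl: 0
  step 3. node 2  ⊔preds=1011  new=1010  old=0000  +wl: 
  step 4. node 3  ⊔preds=0000  new=1111  old=1010  +wl: 
  step 5. node 4  ⊔preds=1010  new=1111  old=0011  +wl: 
  step 6. node 5  ⊔preds=1011  new=1011  stable
  step 7. node 6  ⊔preds=1011  new=1111  old=0000  +wl: 5
  step 8. node 7  ⊔preds=0000  new=1000  stable
  step 9. node 0  ⊔preds=1111  new=1011  stable
  step 10. node 5  ⊔preds=1111  new=1111  old=1011  +wl: 2,6
  step 11. node 2  ⊔preds=1111  new=1010  stable
  step 12. node 6  ⊔preds=1111  new=1111  stable

Least fixpoint reached:
  node 0: 1011
  node 1: 1000
  node 2: 1010
  node 3: 1111
  node 4: 1111
  node 5: 1111
  node 6: 1111
  node 7: 1000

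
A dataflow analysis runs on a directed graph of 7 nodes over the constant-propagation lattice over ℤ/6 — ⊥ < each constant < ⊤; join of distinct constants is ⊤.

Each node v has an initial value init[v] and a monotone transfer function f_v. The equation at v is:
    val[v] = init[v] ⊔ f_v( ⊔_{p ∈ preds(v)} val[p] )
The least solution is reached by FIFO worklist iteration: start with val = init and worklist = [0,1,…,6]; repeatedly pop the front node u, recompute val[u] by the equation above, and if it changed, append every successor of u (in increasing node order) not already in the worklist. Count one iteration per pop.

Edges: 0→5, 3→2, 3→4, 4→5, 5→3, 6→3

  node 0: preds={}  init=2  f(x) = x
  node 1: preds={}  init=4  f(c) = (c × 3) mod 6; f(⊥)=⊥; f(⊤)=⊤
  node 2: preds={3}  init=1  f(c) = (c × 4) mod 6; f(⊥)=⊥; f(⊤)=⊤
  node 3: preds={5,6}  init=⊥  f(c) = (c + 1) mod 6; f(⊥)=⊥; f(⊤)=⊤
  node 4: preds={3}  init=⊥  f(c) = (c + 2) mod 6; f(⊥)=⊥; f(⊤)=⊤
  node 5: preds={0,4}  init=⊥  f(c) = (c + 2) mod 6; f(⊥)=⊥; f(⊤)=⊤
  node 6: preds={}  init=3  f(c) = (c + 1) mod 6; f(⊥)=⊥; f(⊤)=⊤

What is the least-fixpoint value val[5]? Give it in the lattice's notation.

Trace (12 dequeues):
  [1] u=0 | in ⊥ | out 2 | ==
  [2] u=1 | in ⊥ | out 4 | ==
  [3] u=2 | in ⊥ | out 1 | ==
  [4] u=3 | in 3 | out 4 | prev ⊥ | push {2}
  [5] u=4 | in 4 | out 0 | prev ⊥ | push {}
  [6] u=5 | in ⊤ | out ⊤ | prev ⊥ | push {3}
  [7] u=6 | in ⊥ | out 3 | ==
  [8] u=2 | in 4 | out ⊤ | prev 1 | push {}
  [9] u=3 | in ⊤ | out ⊤ | prev 4 | push {2,4}
  [10] u=2 | in ⊤ | out ⊤ | ==
  [11] u=4 | in ⊤ | out ⊤ | prev 0 | push {5}
  [12] u=5 | in ⊤ | out ⊤ | ==

Converged values:
  [0] 2
  [1] 4
  [2] ⊤
  [3] ⊤
  [4] ⊤
  [5] ⊤
  [6] 3

⊤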